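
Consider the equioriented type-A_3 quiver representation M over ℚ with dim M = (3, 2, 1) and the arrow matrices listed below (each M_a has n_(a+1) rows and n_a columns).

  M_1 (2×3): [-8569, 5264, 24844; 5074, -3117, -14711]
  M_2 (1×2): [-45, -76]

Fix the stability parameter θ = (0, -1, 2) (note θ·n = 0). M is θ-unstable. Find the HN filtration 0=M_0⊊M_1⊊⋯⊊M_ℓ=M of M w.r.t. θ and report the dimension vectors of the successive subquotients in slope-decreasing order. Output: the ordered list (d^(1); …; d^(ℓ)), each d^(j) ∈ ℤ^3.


Barcode: M ≅ I[1,1], I[1,2], I[1,3]. HN layers by μ_θ (3 steps, strictly decreasing):
  μ^(1)=2; μ^(2)=0; μ^(3)=-1/2

((0, 0, 1); (1, 0, 0); (2, 2, 0))


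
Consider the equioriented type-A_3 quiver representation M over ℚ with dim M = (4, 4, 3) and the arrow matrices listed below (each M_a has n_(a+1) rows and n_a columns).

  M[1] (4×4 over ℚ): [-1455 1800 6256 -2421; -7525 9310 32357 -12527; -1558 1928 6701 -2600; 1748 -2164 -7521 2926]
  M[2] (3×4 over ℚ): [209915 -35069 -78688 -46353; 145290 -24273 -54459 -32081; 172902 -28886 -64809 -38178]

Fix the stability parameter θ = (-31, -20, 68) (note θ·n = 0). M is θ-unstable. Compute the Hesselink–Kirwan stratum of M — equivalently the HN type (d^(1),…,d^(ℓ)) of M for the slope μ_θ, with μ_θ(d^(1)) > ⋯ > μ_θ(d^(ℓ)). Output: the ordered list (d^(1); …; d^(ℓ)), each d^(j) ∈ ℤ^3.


Via rank(M_{q-1}∘⋯∘M_p): M ≅ I[1,1], I[1,3]^3, I[2,2].
μ_θ-semistable layers: μ^(1)=68; μ^(2)=-20; μ^(3)=-31

((0, 0, 3); (0, 4, 0); (4, 0, 0))


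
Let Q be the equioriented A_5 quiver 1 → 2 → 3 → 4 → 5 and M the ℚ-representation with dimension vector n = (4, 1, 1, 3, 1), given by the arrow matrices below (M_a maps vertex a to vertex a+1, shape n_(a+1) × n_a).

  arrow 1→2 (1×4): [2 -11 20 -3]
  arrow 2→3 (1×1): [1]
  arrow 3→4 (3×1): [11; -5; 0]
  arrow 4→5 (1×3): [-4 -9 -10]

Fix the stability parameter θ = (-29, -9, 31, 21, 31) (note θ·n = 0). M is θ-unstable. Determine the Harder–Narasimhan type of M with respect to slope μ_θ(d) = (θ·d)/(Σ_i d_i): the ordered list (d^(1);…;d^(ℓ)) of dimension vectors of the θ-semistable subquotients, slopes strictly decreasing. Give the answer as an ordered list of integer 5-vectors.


Barcode: M ≅ I[1,1]^3, I[1,5], I[4,4]^2. HN layers by μ_θ (5 steps, strictly decreasing):
  μ^(1)=31; μ^(2)=26; μ^(3)=21; μ^(4)=-9; μ^(5)=-29

((0, 0, 0, 0, 1); (0, 0, 1, 1, 0); (0, 0, 0, 2, 0); (0, 1, 0, 0, 0); (4, 0, 0, 0, 0))


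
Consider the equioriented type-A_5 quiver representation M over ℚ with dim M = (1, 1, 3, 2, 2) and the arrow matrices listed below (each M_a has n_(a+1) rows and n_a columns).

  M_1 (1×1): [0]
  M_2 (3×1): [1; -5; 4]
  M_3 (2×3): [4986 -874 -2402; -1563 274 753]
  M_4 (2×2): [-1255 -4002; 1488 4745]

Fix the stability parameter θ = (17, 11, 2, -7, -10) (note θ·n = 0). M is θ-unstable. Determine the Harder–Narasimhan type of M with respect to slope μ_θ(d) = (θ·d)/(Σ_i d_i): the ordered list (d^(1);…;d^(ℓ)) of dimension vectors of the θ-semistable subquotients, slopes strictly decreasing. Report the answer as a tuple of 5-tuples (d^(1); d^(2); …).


Interval decomposition of M: I[1,1], I[2,5], I[3,3], I[3,5].
HN type (ℓ=4): μ^(1)=17; μ^(2)=2; μ^(3)=-1; μ^(4)=-5

((1, 0, 0, 0, 0); (0, 0, 1, 0, 0); (0, 1, 1, 1, 1); (0, 0, 1, 1, 1))


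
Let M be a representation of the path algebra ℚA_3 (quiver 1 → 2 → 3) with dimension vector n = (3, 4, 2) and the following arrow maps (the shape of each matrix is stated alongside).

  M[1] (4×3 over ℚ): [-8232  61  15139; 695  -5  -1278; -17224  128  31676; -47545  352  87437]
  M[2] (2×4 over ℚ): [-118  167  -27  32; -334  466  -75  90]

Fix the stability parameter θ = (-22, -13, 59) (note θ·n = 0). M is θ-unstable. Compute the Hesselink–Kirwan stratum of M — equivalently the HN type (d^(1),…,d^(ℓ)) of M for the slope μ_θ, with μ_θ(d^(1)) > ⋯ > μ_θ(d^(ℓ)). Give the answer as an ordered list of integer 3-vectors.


Interval decomposition of M: I[1,2], I[1,3]^2, I[2,2].
HN type (ℓ=3): μ^(1)=59; μ^(2)=-13; μ^(3)=-22

((0, 0, 2); (0, 4, 0); (3, 0, 0))


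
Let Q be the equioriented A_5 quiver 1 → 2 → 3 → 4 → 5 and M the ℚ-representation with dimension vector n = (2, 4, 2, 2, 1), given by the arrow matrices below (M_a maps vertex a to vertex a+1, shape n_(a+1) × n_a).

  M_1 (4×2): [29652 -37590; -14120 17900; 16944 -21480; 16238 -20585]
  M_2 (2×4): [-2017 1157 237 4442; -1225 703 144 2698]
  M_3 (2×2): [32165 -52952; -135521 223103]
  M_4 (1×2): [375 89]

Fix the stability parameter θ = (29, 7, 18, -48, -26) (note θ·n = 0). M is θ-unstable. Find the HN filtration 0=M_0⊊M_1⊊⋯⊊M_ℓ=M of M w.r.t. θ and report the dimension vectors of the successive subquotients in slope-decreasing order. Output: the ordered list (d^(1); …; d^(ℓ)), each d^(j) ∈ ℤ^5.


Via rank(M_{q-1}∘⋯∘M_p): M ≅ I[1,1], I[1,2], I[2,2], I[2,4], I[2,5].
μ_θ-semistable layers: μ^(1)=29; μ^(2)=18; μ^(3)=7; μ^(4)=-23/3; μ^(5)=-49/4

((1, 0, 0, 0, 0); (1, 1, 0, 0, 0); (0, 1, 0, 0, 0); (0, 1, 1, 1, 0); (0, 1, 1, 1, 1))


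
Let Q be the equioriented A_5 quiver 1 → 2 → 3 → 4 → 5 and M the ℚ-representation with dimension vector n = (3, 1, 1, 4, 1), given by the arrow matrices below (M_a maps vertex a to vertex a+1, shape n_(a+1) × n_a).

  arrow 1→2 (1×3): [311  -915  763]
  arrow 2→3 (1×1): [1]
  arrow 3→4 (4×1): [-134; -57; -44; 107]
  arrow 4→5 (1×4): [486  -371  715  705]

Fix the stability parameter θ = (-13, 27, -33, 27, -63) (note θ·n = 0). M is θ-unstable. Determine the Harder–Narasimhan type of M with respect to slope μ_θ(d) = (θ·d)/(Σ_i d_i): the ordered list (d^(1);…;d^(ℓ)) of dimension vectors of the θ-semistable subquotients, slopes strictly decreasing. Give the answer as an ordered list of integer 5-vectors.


Barcode: M ≅ I[1,1]^2, I[1,5], I[4,4]^3. HN layers by μ_θ (3 steps, strictly decreasing):
  μ^(1)=27; μ^(2)=-21/2; μ^(3)=-13

((0, 0, 0, 3, 0); (0, 1, 1, 1, 1); (3, 0, 0, 0, 0))


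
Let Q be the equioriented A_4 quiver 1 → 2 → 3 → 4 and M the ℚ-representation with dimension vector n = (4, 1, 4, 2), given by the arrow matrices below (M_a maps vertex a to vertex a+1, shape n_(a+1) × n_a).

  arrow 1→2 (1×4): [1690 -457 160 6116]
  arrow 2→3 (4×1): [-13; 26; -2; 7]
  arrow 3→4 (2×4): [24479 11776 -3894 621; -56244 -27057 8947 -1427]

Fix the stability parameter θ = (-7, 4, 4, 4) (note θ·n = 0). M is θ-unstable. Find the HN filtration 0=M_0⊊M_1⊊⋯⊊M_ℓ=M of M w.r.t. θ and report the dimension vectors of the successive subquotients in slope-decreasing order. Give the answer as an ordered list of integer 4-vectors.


Interval decomposition of M: I[1,1]^3, I[1,4], I[3,3]^2, I[3,4].
HN type (ℓ=2): μ^(1)=4; μ^(2)=-7

((0, 1, 4, 2); (4, 0, 0, 0))


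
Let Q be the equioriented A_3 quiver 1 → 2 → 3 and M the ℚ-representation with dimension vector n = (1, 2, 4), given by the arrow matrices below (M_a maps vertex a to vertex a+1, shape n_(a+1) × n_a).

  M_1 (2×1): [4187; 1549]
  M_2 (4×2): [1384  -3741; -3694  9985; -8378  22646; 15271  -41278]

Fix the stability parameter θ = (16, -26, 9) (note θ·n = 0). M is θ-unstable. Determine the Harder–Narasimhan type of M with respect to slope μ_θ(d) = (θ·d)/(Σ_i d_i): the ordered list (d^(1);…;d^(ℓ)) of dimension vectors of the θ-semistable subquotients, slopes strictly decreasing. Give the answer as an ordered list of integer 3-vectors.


Barcode: M ≅ I[1,3], I[2,3], I[3,3]^2. HN layers by μ_θ (3 steps, strictly decreasing):
  μ^(1)=9; μ^(2)=-5; μ^(3)=-26

((0, 0, 4); (1, 1, 0); (0, 1, 0))


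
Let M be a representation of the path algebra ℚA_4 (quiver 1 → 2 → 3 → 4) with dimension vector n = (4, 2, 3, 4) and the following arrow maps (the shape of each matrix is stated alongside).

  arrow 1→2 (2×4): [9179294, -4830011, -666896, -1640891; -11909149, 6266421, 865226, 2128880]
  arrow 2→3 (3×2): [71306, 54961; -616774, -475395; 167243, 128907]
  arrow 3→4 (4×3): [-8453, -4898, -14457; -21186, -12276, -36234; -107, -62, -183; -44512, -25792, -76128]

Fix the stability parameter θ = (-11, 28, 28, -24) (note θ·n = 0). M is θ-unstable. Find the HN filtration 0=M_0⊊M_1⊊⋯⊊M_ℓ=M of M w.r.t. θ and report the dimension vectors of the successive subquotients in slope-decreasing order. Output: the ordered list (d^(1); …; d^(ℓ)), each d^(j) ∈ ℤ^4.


Via rank(M_{q-1}∘⋯∘M_p): M ≅ I[1,1]^2, I[1,3], I[1,4], I[3,3], I[4,4]^3.
μ_θ-semistable layers: μ^(1)=28; μ^(2)=32/3; μ^(3)=-11; μ^(4)=-24

((0, 1, 2, 0); (0, 1, 1, 1); (4, 0, 0, 0); (0, 0, 0, 3))


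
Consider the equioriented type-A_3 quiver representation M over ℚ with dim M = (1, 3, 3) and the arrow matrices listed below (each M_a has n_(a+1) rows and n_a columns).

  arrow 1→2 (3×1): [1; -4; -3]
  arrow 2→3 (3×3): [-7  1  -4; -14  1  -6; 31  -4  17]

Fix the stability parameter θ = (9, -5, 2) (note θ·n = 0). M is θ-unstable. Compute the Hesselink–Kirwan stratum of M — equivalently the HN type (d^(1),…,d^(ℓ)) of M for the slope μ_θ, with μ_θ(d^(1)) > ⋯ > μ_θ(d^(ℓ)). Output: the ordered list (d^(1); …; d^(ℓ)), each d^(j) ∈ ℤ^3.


Barcode: M ≅ I[1,3], I[2,3]^2. HN layers by μ_θ (2 steps, strictly decreasing):
  μ^(1)=2; μ^(2)=-5

((1, 1, 3); (0, 2, 0))


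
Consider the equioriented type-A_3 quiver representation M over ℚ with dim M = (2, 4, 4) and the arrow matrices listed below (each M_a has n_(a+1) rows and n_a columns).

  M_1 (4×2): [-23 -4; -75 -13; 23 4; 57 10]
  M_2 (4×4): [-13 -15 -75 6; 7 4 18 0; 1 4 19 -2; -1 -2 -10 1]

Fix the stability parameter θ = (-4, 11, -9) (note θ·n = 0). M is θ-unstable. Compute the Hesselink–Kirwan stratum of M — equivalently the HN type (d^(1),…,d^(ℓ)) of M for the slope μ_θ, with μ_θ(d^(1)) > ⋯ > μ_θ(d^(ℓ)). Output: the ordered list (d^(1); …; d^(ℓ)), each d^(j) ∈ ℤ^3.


Barcode: M ≅ I[1,3]^2, I[2,3]^2. HN layers by μ_θ (2 steps, strictly decreasing):
  μ^(1)=1; μ^(2)=-4

((0, 4, 4); (2, 0, 0))


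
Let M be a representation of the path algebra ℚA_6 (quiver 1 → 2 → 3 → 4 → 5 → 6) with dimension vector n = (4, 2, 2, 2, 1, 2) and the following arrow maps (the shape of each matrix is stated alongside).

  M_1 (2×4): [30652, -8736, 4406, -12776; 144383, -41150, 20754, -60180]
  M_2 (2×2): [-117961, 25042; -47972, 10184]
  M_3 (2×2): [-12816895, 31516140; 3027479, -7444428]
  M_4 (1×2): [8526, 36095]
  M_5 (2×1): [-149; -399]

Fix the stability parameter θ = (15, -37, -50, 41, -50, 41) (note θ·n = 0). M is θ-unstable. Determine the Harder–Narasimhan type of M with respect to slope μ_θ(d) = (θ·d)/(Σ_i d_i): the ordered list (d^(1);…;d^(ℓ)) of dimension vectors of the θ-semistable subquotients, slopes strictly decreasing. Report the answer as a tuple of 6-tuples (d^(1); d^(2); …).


Interval decomposition of M: I[1,1]^2, I[1,2], I[1,6], I[3,3], I[4,4], I[6,6].
HN type (ℓ=6): μ^(1)=41; μ^(2)=15; μ^(3)=-9/2; μ^(4)=-11; μ^(5)=-24; μ^(6)=-50

((0, 0, 0, 1, 0, 2); (2, 0, 0, 0, 0, 0); (0, 0, 0, 1, 1, 0); (1, 1, 0, 0, 0, 0); (1, 1, 1, 0, 0, 0); (0, 0, 1, 0, 0, 0))


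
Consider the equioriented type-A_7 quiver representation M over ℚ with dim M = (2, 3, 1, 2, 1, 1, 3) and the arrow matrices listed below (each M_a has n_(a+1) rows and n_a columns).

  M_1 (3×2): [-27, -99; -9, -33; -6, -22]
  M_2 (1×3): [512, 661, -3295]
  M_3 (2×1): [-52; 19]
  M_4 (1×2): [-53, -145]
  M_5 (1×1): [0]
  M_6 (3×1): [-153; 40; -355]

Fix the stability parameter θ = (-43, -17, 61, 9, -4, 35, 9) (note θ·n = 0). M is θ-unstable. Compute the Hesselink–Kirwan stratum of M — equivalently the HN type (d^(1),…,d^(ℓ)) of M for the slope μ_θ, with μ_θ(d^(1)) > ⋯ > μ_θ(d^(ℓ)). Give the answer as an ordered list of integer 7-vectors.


Via rank(M_{q-1}∘⋯∘M_p): M ≅ I[1,1], I[1,5], I[2,2]^2, I[4,4], I[6,7], I[7,7]^2.
μ_θ-semistable layers: μ^(1)=22; μ^(2)=9; μ^(3)=-17; μ^(4)=-43

((0, 0, 1, 1, 1, 1, 1); (0, 0, 0, 1, 0, 0, 2); (0, 3, 0, 0, 0, 0, 0); (2, 0, 0, 0, 0, 0, 0))


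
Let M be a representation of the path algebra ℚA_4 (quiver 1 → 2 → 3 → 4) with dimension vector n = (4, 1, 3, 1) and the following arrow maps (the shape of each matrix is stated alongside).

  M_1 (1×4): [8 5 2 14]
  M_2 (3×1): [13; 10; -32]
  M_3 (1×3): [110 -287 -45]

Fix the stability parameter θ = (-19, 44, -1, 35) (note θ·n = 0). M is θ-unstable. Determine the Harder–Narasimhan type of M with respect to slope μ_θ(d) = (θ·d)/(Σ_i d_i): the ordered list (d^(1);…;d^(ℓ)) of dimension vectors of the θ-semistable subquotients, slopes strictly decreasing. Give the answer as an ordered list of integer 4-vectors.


Barcode: M ≅ I[1,1]^3, I[1,3], I[3,3], I[3,4]. HN layers by μ_θ (4 steps, strictly decreasing):
  μ^(1)=35; μ^(2)=43/2; μ^(3)=-1; μ^(4)=-19

((0, 0, 0, 1); (0, 1, 1, 0); (0, 0, 2, 0); (4, 0, 0, 0))


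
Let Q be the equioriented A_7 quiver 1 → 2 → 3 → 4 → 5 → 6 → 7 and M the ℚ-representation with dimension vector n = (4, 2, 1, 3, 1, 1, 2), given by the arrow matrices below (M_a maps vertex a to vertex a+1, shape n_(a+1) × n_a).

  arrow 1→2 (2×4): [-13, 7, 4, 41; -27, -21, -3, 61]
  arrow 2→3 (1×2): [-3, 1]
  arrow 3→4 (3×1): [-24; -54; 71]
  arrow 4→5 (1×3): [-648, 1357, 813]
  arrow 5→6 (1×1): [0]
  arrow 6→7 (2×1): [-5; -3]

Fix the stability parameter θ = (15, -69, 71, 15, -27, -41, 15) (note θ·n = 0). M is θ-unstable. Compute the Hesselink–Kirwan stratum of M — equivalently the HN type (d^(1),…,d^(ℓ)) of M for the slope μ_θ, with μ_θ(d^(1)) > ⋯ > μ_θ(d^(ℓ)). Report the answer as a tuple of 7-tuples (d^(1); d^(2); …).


Interval decomposition of M: I[1,1]^2, I[1,2], I[1,5], I[4,4]^2, I[6,7], I[7,7].
HN type (ℓ=4): μ^(1)=59/3; μ^(2)=15; μ^(3)=-27; μ^(4)=-41

((0, 0, 1, 1, 1, 0, 0); (2, 0, 0, 2, 0, 0, 2); (2, 2, 0, 0, 0, 0, 0); (0, 0, 0, 0, 0, 1, 0))


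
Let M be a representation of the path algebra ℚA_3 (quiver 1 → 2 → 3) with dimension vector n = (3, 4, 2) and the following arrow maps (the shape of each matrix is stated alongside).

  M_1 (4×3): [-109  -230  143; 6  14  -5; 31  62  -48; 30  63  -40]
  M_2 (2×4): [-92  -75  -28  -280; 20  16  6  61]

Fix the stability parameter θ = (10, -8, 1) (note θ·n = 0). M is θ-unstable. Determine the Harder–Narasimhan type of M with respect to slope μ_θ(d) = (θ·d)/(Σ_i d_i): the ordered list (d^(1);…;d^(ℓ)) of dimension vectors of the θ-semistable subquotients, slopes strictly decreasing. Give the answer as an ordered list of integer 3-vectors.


Interval decomposition of M: I[1,2], I[1,3]^2, I[2,2].
HN type (ℓ=2): μ^(1)=1; μ^(2)=-8

((3, 3, 2); (0, 1, 0))


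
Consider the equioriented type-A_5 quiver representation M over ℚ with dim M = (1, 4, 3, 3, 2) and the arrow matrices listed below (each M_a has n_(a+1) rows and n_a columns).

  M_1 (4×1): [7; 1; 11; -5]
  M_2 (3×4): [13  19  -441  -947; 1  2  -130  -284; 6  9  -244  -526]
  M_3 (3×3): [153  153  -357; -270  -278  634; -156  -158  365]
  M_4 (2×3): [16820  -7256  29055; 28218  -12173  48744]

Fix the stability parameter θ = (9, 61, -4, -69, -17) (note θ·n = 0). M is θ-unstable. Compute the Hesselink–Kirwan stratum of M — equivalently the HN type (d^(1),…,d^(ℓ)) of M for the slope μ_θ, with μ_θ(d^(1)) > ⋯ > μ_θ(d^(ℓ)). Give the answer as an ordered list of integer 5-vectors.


Barcode: M ≅ I[1,5], I[2,2], I[2,3], I[2,4], I[4,5]. HN layers by μ_θ (5 steps, strictly decreasing):
  μ^(1)=61; μ^(2)=57/2; μ^(3)=-4; μ^(4)=-17; μ^(5)=-69

((0, 1, 0, 0, 0); (0, 1, 1, 0, 0); (1, 2, 2, 2, 1); (0, 0, 0, 0, 1); (0, 0, 0, 1, 0))


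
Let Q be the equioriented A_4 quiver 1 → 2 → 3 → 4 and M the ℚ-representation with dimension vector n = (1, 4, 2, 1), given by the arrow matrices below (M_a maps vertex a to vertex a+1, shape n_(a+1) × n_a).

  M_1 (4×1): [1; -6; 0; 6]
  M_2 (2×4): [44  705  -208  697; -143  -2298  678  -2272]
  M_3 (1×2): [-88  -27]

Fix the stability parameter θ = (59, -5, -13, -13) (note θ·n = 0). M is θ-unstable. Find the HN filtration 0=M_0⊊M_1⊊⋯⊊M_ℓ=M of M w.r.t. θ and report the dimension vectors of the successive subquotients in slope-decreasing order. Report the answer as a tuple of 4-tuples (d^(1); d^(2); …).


Via rank(M_{q-1}∘⋯∘M_p): M ≅ I[1,4], I[2,2]^2, I[2,3].
μ_θ-semistable layers: μ^(1)=7; μ^(2)=-5; μ^(3)=-9

((1, 1, 1, 1); (0, 2, 0, 0); (0, 1, 1, 0))


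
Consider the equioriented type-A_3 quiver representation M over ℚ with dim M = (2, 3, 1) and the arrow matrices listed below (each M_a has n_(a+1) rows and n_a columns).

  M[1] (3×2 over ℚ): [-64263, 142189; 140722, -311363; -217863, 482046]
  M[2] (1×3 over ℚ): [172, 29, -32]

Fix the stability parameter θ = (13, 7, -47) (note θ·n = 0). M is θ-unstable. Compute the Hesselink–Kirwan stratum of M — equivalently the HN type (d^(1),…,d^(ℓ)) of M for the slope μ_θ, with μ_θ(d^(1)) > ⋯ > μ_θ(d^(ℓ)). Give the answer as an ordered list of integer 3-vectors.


Via rank(M_{q-1}∘⋯∘M_p): M ≅ I[1,2], I[1,3], I[2,2].
μ_θ-semistable layers: μ^(1)=10; μ^(2)=7; μ^(3)=-9

((1, 1, 0); (0, 1, 0); (1, 1, 1))


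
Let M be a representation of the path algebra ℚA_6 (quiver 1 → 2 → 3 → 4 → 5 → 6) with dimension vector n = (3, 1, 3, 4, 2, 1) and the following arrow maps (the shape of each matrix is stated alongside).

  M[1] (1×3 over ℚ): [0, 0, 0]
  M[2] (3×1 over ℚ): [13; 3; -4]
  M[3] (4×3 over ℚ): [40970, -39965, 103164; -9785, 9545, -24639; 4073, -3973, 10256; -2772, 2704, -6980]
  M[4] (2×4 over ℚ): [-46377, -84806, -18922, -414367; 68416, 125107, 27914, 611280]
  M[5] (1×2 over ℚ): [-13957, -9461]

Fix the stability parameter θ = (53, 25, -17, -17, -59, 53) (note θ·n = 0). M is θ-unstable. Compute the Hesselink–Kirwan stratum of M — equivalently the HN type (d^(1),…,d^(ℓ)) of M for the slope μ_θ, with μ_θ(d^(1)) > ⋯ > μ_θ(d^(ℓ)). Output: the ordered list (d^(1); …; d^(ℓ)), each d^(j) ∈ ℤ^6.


Interval decomposition of M: I[1,1]^3, I[2,6], I[3,4], I[3,5], I[4,4].
HN type (ℓ=3): μ^(1)=53; μ^(2)=-17; μ^(3)=-31

((3, 0, 0, 0, 0, 1); (0, 1, 2, 3, 1, 0); (0, 0, 1, 1, 1, 0))


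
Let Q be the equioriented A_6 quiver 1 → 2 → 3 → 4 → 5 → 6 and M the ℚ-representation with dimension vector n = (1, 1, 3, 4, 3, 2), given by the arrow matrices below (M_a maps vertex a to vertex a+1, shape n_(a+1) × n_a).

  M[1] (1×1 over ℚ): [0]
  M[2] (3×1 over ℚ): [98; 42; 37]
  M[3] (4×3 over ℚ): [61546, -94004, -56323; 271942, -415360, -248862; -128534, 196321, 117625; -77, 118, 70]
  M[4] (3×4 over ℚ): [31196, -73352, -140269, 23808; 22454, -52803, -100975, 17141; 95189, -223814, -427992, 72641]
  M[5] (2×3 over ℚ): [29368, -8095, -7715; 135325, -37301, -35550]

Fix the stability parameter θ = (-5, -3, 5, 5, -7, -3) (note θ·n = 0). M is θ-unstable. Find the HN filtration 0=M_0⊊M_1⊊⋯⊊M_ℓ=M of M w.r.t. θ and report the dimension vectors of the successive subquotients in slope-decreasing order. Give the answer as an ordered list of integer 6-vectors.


Via rank(M_{q-1}∘⋯∘M_p): M ≅ I[1,1], I[2,5], I[3,6]^2, I[4,4].
μ_θ-semistable layers: μ^(1)=5; μ^(2)=1; μ^(3)=0; μ^(4)=-3; μ^(5)=-5

((0, 0, 0, 1, 0, 0); (0, 0, 1, 1, 1, 0); (0, 0, 2, 2, 2, 2); (0, 1, 0, 0, 0, 0); (1, 0, 0, 0, 0, 0))


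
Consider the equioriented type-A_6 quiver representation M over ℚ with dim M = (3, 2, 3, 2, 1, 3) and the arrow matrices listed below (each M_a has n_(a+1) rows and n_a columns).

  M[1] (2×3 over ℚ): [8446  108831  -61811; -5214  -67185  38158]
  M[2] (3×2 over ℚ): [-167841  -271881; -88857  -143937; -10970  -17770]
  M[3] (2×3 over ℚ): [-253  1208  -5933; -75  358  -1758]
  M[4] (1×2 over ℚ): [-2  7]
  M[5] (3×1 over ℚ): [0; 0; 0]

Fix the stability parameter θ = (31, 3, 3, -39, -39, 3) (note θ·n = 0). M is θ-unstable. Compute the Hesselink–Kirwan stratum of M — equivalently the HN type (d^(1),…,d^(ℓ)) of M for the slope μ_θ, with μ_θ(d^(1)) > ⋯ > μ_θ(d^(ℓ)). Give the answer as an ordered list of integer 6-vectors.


Barcode: M ≅ I[1,1], I[1,2], I[1,5], I[3,3], I[3,4], I[6,6]^3. HN layers by μ_θ (5 steps, strictly decreasing):
  μ^(1)=31; μ^(2)=17; μ^(3)=3; μ^(4)=-41/5; μ^(5)=-18

((1, 0, 0, 0, 0, 0); (1, 1, 0, 0, 0, 0); (0, 0, 1, 0, 0, 3); (1, 1, 1, 1, 1, 0); (0, 0, 1, 1, 0, 0))


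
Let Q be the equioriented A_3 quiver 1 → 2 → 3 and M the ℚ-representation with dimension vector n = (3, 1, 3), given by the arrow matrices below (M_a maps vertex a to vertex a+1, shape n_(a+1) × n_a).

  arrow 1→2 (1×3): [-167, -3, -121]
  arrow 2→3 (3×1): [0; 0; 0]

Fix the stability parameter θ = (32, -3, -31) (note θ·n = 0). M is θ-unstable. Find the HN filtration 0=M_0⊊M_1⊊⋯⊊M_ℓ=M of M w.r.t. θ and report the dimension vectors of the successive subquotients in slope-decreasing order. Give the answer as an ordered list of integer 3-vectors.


Via rank(M_{q-1}∘⋯∘M_p): M ≅ I[1,1]^2, I[1,2], I[3,3]^3.
μ_θ-semistable layers: μ^(1)=32; μ^(2)=29/2; μ^(3)=-31

((2, 0, 0); (1, 1, 0); (0, 0, 3))


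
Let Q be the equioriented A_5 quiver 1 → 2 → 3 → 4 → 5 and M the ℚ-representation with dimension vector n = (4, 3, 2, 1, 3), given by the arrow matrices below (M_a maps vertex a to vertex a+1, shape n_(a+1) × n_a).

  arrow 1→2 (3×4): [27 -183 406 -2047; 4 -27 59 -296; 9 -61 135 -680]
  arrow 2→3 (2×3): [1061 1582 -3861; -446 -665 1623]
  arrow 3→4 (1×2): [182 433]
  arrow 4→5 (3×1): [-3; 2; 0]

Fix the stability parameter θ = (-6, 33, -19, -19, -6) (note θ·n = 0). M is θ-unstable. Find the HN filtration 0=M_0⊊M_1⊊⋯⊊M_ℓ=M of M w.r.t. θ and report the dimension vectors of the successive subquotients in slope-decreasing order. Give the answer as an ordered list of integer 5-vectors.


Barcode: M ≅ I[1,1], I[1,2], I[1,3], I[1,5], I[5,5]^2. HN layers by μ_θ (4 steps, strictly decreasing):
  μ^(1)=33; μ^(2)=7; μ^(3)=-11/4; μ^(4)=-6

((0, 1, 0, 0, 0); (0, 1, 1, 0, 0); (0, 1, 1, 1, 1); (4, 0, 0, 0, 2))


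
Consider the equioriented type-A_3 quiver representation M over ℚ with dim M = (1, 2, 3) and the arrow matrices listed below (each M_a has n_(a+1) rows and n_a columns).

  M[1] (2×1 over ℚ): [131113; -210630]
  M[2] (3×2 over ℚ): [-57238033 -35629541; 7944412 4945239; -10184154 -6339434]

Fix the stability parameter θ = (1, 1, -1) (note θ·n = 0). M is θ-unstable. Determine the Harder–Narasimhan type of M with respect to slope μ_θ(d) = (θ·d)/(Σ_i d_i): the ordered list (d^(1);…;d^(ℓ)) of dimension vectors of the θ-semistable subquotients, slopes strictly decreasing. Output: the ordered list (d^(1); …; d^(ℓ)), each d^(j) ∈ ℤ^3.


Barcode: M ≅ I[1,3], I[2,3], I[3,3]. HN layers by μ_θ (3 steps, strictly decreasing):
  μ^(1)=1/3; μ^(2)=0; μ^(3)=-1

((1, 1, 1); (0, 1, 1); (0, 0, 1))


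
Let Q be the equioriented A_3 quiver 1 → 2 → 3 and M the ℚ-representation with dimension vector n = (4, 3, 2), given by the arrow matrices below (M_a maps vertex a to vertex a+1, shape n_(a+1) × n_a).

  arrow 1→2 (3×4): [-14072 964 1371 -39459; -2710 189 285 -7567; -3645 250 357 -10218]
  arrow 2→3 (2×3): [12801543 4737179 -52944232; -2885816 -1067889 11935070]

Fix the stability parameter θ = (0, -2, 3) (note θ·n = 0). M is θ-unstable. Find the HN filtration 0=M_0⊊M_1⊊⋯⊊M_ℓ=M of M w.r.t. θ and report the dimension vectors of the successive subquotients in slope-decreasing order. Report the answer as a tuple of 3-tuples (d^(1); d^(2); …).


Barcode: M ≅ I[1,1], I[1,2], I[1,3]^2. HN layers by μ_θ (3 steps, strictly decreasing):
  μ^(1)=3; μ^(2)=0; μ^(3)=-1

((0, 0, 2); (1, 0, 0); (3, 3, 0))


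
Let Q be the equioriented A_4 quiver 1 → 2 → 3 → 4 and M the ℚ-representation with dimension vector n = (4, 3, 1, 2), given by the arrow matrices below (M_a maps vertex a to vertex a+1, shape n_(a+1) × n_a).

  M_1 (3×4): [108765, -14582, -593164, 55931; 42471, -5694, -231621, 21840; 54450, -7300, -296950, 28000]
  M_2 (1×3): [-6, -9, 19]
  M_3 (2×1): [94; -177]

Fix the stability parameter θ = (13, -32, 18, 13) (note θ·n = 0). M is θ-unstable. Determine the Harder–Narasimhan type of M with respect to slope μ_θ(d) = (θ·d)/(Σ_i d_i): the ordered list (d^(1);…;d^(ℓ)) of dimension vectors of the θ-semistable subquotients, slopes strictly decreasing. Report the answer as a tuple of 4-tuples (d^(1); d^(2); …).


Via rank(M_{q-1}∘⋯∘M_p): M ≅ I[1,1]^2, I[1,2], I[1,4], I[2,2], I[4,4].
μ_θ-semistable layers: μ^(1)=31/2; μ^(2)=13; μ^(3)=-19/2; μ^(4)=-32

((0, 0, 1, 1); (2, 0, 0, 1); (2, 2, 0, 0); (0, 1, 0, 0))


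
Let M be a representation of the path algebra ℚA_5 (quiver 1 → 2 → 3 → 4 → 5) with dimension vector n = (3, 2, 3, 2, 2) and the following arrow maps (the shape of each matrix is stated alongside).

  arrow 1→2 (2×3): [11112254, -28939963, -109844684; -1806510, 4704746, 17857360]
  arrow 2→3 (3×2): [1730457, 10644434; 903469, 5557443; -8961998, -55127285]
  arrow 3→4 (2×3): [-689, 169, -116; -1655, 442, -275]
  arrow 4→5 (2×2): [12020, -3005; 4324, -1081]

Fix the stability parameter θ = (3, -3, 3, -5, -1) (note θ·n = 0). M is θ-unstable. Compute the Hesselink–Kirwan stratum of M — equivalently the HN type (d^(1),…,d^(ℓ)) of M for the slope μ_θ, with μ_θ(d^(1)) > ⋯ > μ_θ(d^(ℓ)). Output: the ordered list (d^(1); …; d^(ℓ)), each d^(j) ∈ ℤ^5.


Via rank(M_{q-1}∘⋯∘M_p): M ≅ I[1,1], I[1,4], I[1,5], I[3,3], I[5,5].
μ_θ-semistable layers: μ^(1)=3; μ^(2)=-1/2; μ^(3)=-3/5; μ^(4)=-1

((1, 0, 1, 0, 0); (1, 1, 1, 1, 0); (1, 1, 1, 1, 1); (0, 0, 0, 0, 1))


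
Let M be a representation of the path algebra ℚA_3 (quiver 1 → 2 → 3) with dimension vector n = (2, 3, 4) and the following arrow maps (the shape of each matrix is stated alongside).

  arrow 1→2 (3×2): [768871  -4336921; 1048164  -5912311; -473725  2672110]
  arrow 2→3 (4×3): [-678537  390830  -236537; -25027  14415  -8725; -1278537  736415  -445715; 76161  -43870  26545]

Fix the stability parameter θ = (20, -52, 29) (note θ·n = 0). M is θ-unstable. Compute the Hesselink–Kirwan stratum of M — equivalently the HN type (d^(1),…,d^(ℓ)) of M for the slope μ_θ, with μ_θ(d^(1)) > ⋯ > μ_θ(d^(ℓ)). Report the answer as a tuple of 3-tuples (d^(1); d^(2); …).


Barcode: M ≅ I[1,2], I[1,3], I[2,3], I[3,3]^2. HN layers by μ_θ (3 steps, strictly decreasing):
  μ^(1)=29; μ^(2)=-16; μ^(3)=-52

((0, 0, 4); (2, 2, 0); (0, 1, 0))


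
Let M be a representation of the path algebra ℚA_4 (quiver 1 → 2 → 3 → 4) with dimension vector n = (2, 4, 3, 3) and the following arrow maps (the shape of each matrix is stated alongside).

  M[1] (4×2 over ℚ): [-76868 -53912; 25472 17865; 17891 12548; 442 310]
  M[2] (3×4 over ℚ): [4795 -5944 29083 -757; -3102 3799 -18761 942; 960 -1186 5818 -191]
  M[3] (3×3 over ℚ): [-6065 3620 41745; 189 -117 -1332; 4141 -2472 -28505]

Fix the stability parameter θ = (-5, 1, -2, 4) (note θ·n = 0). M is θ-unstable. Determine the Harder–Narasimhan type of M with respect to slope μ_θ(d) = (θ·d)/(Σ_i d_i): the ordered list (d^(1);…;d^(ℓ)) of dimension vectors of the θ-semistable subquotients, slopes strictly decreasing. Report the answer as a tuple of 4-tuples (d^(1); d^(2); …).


Interval decomposition of M: I[1,4]^2, I[2,2], I[2,3], I[4,4].
HN type (ℓ=4): μ^(1)=4; μ^(2)=1; μ^(3)=-1/2; μ^(4)=-5

((0, 0, 0, 3); (0, 1, 0, 0); (0, 3, 3, 0); (2, 0, 0, 0))


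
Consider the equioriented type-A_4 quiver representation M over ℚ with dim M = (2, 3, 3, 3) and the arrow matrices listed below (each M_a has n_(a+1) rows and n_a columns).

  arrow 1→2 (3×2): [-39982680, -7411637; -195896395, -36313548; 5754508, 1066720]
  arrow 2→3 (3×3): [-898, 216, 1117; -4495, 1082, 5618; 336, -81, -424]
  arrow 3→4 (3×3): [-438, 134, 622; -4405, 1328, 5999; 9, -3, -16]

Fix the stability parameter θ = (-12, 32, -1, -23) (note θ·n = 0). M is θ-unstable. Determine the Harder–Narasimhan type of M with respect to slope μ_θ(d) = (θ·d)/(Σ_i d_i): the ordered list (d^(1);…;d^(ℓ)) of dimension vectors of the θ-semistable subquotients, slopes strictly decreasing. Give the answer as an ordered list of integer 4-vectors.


Via rank(M_{q-1}∘⋯∘M_p): M ≅ I[1,4]^2, I[2,4].
μ_θ-semistable layers: μ^(1)=8/3; μ^(2)=-12

((0, 3, 3, 3); (2, 0, 0, 0))


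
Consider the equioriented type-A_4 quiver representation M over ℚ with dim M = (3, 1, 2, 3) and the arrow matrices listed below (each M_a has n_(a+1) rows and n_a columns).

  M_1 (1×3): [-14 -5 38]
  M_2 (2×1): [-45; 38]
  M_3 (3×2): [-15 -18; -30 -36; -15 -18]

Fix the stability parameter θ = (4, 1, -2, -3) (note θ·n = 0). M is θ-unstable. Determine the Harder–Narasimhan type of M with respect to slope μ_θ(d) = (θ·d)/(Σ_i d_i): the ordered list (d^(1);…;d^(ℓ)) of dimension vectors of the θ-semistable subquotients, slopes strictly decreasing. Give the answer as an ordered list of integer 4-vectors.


Barcode: M ≅ I[1,1]^2, I[1,4], I[3,3], I[4,4]^2. HN layers by μ_θ (4 steps, strictly decreasing):
  μ^(1)=4; μ^(2)=0; μ^(3)=-2; μ^(4)=-3

((2, 0, 0, 0); (1, 1, 1, 1); (0, 0, 1, 0); (0, 0, 0, 2))


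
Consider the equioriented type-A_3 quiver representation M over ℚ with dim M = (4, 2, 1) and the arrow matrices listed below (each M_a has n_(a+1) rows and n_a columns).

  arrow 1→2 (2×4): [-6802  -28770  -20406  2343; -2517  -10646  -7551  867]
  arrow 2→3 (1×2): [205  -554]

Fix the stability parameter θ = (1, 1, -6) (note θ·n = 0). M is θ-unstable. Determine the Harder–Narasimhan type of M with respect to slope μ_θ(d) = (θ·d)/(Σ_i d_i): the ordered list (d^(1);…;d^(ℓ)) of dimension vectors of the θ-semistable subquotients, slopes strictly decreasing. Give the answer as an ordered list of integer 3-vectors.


Interval decomposition of M: I[1,1]^2, I[1,2], I[1,3].
HN type (ℓ=2): μ^(1)=1; μ^(2)=-4/3

((3, 1, 0); (1, 1, 1))


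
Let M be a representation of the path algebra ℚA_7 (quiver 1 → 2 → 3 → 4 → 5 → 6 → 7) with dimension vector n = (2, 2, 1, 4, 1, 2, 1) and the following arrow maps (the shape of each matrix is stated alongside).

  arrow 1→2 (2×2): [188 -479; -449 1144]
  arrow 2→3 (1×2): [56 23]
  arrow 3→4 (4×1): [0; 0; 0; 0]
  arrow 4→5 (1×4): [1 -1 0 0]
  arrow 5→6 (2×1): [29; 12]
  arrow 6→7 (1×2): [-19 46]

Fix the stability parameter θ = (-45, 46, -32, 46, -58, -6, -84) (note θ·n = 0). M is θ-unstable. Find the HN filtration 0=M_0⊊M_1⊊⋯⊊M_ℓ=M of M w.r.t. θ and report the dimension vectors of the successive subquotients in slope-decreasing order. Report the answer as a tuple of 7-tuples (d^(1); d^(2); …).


Barcode: M ≅ I[1,2], I[1,3], I[4,4]^3, I[4,7], I[6,6]. HN layers by μ_θ (5 steps, strictly decreasing):
  μ^(1)=46; μ^(2)=7; μ^(3)=-6; μ^(4)=-51/2; μ^(5)=-45

((0, 1, 0, 3, 0, 0, 0); (0, 1, 1, 0, 0, 0, 0); (0, 0, 0, 0, 0, 1, 0); (0, 0, 0, 1, 1, 1, 1); (2, 0, 0, 0, 0, 0, 0))


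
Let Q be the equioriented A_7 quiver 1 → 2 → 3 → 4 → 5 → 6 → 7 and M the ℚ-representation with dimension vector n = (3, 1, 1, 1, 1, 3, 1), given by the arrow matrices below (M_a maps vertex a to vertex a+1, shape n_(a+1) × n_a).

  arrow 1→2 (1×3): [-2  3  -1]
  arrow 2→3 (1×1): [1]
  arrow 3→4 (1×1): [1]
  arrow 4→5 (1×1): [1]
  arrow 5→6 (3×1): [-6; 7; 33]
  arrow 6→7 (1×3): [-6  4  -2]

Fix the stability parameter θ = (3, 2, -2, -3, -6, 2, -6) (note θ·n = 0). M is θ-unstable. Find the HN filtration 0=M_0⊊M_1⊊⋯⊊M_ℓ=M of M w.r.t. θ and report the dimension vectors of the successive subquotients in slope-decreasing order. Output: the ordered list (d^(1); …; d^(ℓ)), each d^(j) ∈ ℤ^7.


Via rank(M_{q-1}∘⋯∘M_p): M ≅ I[1,1]^2, I[1,7], I[6,6]^2.
μ_θ-semistable layers: μ^(1)=3; μ^(2)=2; μ^(3)=-10/7

((2, 0, 0, 0, 0, 0, 0); (0, 0, 0, 0, 0, 2, 0); (1, 1, 1, 1, 1, 1, 1))


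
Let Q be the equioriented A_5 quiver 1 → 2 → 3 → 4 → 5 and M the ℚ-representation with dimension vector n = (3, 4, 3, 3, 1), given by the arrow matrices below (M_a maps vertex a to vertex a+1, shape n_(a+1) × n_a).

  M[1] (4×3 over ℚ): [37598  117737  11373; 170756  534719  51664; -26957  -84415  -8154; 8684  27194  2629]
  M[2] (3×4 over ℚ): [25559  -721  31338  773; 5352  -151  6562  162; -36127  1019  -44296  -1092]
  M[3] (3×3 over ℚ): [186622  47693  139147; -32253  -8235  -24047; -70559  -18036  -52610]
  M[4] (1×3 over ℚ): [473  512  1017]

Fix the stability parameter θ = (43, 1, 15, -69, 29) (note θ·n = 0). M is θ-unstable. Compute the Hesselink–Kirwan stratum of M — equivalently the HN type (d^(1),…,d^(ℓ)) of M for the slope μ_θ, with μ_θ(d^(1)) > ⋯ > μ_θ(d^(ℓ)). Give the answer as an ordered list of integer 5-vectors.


Barcode: M ≅ I[1,2], I[1,4], I[1,5], I[2,4]. HN layers by μ_θ (4 steps, strictly decreasing):
  μ^(1)=29; μ^(2)=22; μ^(3)=-5/2; μ^(4)=-53/3

((0, 0, 0, 0, 1); (1, 1, 0, 0, 0); (2, 2, 2, 2, 0); (0, 1, 1, 1, 0))


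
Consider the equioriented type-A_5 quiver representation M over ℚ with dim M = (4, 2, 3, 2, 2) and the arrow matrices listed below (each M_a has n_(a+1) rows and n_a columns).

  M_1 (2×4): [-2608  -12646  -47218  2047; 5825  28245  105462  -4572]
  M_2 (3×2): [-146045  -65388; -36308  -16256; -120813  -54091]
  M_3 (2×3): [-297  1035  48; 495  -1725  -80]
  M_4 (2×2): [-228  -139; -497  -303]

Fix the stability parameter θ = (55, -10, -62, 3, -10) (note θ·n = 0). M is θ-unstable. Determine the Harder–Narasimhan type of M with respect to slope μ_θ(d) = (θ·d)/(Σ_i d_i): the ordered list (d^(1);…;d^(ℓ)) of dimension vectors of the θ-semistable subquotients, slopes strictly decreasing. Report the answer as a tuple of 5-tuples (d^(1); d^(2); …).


Interval decomposition of M: I[1,1]^2, I[1,3], I[1,5], I[3,3], I[4,5].
HN type (ℓ=4): μ^(1)=55; μ^(2)=-7/2; μ^(3)=-17/3; μ^(4)=-62

((2, 0, 0, 0, 0); (0, 0, 0, 2, 2); (2, 2, 2, 0, 0); (0, 0, 1, 0, 0))


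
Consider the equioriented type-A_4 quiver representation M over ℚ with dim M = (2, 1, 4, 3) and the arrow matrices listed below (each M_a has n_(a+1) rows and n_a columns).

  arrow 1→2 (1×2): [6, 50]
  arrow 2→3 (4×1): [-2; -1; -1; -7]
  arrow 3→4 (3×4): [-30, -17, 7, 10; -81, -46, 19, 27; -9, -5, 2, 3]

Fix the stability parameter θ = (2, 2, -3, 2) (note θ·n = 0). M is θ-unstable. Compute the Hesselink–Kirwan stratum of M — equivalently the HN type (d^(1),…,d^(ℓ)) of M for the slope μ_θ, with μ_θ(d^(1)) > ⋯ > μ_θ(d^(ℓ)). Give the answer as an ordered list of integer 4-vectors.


Barcode: M ≅ I[1,1], I[1,3], I[3,3], I[3,4]^2, I[4,4]. HN layers by μ_θ (3 steps, strictly decreasing):
  μ^(1)=2; μ^(2)=1/3; μ^(3)=-3

((1, 0, 0, 3); (1, 1, 1, 0); (0, 0, 3, 0))


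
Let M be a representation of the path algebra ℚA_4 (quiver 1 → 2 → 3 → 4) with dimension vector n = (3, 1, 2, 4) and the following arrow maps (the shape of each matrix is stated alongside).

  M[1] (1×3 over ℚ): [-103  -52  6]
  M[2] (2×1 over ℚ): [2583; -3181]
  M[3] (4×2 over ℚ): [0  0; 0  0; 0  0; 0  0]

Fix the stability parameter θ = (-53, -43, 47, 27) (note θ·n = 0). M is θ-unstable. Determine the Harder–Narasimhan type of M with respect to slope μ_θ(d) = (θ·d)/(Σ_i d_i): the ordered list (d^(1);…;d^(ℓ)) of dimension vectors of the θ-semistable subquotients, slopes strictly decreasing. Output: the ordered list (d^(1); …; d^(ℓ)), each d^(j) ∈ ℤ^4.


Barcode: M ≅ I[1,1]^2, I[1,3], I[3,3], I[4,4]^4. HN layers by μ_θ (4 steps, strictly decreasing):
  μ^(1)=47; μ^(2)=27; μ^(3)=-43; μ^(4)=-53

((0, 0, 2, 0); (0, 0, 0, 4); (0, 1, 0, 0); (3, 0, 0, 0))


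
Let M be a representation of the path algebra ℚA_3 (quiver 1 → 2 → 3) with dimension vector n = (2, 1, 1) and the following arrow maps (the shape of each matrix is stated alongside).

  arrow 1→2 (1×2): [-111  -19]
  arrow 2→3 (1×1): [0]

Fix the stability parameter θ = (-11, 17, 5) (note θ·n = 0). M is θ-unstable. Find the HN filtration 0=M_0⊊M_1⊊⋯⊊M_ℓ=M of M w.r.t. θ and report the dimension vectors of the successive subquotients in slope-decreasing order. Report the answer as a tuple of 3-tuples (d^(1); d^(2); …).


Barcode: M ≅ I[1,1], I[1,2], I[3,3]. HN layers by μ_θ (3 steps, strictly decreasing):
  μ^(1)=17; μ^(2)=5; μ^(3)=-11

((0, 1, 0); (0, 0, 1); (2, 0, 0))


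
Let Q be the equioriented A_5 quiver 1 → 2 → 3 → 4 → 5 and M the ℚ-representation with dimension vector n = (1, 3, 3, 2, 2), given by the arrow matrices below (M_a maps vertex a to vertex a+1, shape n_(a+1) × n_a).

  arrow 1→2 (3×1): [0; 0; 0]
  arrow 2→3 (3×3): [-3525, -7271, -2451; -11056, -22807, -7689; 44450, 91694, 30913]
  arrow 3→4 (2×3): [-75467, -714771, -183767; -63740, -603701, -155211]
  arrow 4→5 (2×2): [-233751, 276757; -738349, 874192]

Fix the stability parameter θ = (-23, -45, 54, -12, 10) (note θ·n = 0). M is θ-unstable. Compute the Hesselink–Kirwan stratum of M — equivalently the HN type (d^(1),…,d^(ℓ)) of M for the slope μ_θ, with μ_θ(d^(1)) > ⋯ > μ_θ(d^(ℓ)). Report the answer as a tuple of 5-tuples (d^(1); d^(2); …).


Barcode: M ≅ I[1,1], I[2,3], I[2,5]^2. HN layers by μ_θ (4 steps, strictly decreasing):
  μ^(1)=54; μ^(2)=52/3; μ^(3)=-23; μ^(4)=-45

((0, 0, 1, 0, 0); (0, 0, 2, 2, 2); (1, 0, 0, 0, 0); (0, 3, 0, 0, 0))


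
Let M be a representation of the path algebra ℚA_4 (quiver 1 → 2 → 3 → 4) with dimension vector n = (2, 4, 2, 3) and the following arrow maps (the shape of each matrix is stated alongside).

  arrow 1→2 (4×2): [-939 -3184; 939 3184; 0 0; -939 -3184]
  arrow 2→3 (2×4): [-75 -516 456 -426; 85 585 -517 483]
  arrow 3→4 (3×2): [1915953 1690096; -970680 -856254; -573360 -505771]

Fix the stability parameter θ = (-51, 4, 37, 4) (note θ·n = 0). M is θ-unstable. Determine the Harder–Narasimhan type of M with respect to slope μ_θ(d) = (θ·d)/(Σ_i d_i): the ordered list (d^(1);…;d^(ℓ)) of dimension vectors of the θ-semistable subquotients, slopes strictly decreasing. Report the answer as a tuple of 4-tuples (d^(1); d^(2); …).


Barcode: M ≅ I[1,1], I[1,4], I[2,2]^2, I[2,4], I[4,4]. HN layers by μ_θ (3 steps, strictly decreasing):
  μ^(1)=41/2; μ^(2)=4; μ^(3)=-51

((0, 0, 2, 2); (0, 4, 0, 1); (2, 0, 0, 0))


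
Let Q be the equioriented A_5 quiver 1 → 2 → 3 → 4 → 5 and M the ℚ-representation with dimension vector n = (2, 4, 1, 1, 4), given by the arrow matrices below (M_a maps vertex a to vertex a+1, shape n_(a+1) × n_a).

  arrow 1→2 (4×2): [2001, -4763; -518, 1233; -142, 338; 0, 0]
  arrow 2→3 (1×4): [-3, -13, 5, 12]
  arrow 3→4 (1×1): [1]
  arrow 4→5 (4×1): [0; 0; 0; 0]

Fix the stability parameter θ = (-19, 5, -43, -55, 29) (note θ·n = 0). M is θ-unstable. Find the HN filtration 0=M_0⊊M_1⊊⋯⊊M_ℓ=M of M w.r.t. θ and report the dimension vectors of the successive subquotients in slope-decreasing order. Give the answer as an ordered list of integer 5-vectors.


Via rank(M_{q-1}∘⋯∘M_p): M ≅ I[1,2], I[1,4], I[2,2]^2, I[5,5]^4.
μ_θ-semistable layers: μ^(1)=29; μ^(2)=5; μ^(3)=-19; μ^(4)=-28

((0, 0, 0, 0, 4); (0, 3, 0, 0, 0); (1, 0, 0, 0, 0); (1, 1, 1, 1, 0))


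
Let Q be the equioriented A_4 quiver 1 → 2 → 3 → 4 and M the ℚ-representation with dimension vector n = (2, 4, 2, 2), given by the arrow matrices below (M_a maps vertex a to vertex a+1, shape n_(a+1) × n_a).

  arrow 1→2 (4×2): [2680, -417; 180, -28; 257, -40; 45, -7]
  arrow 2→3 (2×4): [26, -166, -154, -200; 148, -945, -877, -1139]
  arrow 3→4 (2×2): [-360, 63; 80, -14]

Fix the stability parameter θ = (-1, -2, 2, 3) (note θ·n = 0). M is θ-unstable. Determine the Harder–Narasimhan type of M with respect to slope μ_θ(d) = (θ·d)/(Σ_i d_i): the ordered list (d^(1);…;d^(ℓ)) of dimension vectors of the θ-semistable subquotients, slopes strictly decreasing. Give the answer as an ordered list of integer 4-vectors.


Barcode: M ≅ I[1,3], I[1,4], I[2,2]^2, I[4,4]. HN layers by μ_θ (4 steps, strictly decreasing):
  μ^(1)=3; μ^(2)=2; μ^(3)=-3/2; μ^(4)=-2

((0, 0, 0, 2); (0, 0, 2, 0); (2, 2, 0, 0); (0, 2, 0, 0))
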